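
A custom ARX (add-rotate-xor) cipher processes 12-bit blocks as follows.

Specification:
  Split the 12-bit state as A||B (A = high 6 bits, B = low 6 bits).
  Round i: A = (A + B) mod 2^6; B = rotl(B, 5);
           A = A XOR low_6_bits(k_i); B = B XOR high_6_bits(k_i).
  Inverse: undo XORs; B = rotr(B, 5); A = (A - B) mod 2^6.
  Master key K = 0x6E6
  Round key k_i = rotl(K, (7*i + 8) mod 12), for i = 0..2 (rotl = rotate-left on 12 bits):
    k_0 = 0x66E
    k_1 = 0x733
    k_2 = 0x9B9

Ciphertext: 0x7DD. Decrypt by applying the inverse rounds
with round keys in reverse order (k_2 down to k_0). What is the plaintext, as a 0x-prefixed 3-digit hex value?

s_0 = ciphertext = 0x7DD
s_1 = InvRound(s_0, k_2) = 0xBF7
s_2 = InvRound(s_1, k_1) = 0x157
s_3 = InvRound(s_2, k_0) = 0x3DC

0x3DC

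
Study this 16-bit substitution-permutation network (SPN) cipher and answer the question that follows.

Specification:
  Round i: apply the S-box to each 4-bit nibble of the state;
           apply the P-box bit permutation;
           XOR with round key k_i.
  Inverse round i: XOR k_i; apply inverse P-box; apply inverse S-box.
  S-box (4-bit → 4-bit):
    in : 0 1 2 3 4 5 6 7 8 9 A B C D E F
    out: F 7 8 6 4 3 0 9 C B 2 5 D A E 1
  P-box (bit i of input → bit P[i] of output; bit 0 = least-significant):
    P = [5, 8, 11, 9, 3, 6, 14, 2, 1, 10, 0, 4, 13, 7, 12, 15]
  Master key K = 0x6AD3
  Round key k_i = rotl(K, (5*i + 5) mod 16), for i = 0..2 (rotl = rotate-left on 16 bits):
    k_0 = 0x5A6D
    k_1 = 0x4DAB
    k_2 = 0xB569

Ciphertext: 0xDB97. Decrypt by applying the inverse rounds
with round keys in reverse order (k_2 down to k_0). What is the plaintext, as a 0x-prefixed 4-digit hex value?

0xFF3E

s_0 = ciphertext = 0xDB97
s_1 = InvRound(s_0, k_2) = 0x590C
s_2 = InvRound(s_1, k_1) = 0x312F
s_3 = InvRound(s_2, k_0) = 0xFF3E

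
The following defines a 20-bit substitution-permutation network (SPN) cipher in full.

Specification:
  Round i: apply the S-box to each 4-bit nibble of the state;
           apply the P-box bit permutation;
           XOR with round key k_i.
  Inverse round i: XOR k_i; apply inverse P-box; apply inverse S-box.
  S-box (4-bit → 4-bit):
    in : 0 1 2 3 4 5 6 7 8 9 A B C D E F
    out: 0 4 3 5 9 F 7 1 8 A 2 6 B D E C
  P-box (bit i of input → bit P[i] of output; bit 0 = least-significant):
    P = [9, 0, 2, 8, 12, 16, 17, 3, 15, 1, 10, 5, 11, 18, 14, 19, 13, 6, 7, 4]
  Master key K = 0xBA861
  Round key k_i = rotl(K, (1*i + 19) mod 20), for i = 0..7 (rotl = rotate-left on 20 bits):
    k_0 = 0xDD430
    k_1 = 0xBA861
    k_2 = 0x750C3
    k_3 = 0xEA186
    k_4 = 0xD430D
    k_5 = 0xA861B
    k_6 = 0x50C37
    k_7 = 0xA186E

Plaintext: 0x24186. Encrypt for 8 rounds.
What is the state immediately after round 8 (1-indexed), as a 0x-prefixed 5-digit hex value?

0x86EEC

s_0 = plaintext = 0x24186
s_1 = Round(s_0, k_0) = 0x5FA7D
s_2 = Round(s_1, k_1) = 0x3DBB7
s_3 = Round(s_2, k_2) = 0xC3E41
s_4 = Round(s_3, k_3) = 0xEDDF8
s_5 = Round(s_4, k_4) = 0x78EF5
s_6 = Round(s_5, k_5) = 0x0A134
s_7 = Round(s_6, k_6) = 0x31B37
s_8 = Round(s_7, k_7) = 0x86EEC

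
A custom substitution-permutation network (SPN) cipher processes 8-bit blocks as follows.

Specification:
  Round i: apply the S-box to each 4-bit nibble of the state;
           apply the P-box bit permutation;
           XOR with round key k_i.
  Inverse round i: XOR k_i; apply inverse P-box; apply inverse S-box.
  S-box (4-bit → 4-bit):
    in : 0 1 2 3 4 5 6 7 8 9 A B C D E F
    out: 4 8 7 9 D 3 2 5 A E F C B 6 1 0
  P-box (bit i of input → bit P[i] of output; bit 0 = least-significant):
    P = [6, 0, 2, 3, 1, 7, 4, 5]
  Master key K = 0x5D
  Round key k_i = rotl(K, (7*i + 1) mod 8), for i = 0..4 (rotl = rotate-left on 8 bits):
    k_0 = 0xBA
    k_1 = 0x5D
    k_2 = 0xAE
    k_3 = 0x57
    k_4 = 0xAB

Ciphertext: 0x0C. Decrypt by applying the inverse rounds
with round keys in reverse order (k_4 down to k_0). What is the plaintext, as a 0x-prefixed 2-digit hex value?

s_0 = ciphertext = 0x0C
s_1 = InvRound(s_0, k_4) = 0xCD
s_2 = InvRound(s_1, k_3) = 0x21
s_3 = InvRound(s_2, k_2) = 0x59
s_4 = InvRound(s_3, k_1) = 0xF0
s_5 = InvRound(s_4, k_0) = 0xE3

0xE3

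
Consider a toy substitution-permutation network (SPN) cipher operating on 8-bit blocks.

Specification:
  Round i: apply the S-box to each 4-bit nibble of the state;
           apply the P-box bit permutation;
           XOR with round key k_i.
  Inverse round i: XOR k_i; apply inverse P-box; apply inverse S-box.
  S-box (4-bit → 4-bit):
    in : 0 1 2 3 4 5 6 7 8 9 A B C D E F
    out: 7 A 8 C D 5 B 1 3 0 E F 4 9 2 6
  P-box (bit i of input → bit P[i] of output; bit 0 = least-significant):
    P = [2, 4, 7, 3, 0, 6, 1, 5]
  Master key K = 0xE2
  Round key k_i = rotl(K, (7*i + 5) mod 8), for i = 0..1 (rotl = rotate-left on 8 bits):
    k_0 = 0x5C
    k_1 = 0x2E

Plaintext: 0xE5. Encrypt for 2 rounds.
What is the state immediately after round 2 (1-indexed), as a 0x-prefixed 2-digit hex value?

s_0 = plaintext = 0xE5
s_1 = Round(s_0, k_0) = 0x98
s_2 = Round(s_1, k_1) = 0x3A

0x3A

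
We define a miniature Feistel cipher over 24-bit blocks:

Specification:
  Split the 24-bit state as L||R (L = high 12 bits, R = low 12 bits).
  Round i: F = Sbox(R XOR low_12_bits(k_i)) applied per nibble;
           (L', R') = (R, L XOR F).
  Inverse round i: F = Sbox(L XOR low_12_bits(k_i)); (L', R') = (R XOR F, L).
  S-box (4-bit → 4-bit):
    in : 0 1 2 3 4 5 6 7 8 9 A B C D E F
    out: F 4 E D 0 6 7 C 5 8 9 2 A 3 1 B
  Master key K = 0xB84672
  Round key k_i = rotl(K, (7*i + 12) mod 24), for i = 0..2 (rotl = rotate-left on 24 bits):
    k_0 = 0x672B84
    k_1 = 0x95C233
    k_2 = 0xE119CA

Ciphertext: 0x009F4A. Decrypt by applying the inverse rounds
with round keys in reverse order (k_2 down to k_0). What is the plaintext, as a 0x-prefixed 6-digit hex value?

s_0 = ciphertext = 0x009F4A
s_1 = InvRound(s_0, k_2) = 0x7E7009
s_2 = InvRound(s_1, k_1) = 0x6397E7
s_3 = InvRound(s_2, k_0) = 0x4C4639

0x4C4639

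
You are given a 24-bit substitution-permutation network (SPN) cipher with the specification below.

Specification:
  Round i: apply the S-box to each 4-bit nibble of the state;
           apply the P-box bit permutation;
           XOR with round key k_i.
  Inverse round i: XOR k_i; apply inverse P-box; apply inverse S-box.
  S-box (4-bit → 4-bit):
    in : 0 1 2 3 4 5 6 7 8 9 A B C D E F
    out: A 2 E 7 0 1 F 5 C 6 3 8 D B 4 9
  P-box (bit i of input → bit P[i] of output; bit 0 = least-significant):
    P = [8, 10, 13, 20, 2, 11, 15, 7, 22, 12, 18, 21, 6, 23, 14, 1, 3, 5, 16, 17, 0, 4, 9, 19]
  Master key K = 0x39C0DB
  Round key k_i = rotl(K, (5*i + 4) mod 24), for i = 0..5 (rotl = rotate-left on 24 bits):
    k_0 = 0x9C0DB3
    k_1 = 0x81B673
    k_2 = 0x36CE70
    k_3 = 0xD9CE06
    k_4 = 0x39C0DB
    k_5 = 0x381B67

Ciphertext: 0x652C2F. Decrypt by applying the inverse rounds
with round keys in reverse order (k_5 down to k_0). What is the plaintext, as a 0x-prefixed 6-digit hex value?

s_0 = ciphertext = 0x652C2F
s_1 = InvRound(s_0, k_5) = 0x875346
s_2 = InvRound(s_1, k_4) = 0x6F12CF
s_3 = InvRound(s_2, k_3) = 0x5F3220
s_4 = InvRound(s_3, k_2) = 0x0E7D99
s_5 = InvRound(s_4, k_1) = 0x866E25
s_6 = InvRound(s_5, k_0) = 0x2B84FC

0x2B84FC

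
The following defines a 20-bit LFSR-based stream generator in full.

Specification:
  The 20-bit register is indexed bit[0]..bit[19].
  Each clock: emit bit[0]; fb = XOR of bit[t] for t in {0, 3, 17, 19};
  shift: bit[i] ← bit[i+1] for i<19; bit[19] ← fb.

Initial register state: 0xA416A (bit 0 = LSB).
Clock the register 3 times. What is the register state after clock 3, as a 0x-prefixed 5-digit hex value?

reg_0 = 0xA416A
clock 1: out=0, reg = 0xD20B5
clock 2: out=1, reg = 0x6905A
clock 3: out=0, reg = 0x3482D

0x3482D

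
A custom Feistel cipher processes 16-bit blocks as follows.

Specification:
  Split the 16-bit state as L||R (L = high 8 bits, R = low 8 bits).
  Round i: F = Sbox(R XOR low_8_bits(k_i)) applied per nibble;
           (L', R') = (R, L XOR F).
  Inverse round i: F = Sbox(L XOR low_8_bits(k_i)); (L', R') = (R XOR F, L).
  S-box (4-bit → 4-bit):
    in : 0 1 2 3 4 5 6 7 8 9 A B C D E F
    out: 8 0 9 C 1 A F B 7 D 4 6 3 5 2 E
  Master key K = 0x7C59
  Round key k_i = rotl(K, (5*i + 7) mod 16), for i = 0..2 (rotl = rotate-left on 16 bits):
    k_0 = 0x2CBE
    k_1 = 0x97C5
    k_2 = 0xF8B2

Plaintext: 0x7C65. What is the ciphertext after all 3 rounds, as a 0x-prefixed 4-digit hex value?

0x4BC7

s_0 = plaintext = 0x7C65
s_1 = Round(s_0, k_0) = 0x652A
s_2 = Round(s_1, k_1) = 0x2A4B
s_3 = Round(s_2, k_2) = 0x4BC7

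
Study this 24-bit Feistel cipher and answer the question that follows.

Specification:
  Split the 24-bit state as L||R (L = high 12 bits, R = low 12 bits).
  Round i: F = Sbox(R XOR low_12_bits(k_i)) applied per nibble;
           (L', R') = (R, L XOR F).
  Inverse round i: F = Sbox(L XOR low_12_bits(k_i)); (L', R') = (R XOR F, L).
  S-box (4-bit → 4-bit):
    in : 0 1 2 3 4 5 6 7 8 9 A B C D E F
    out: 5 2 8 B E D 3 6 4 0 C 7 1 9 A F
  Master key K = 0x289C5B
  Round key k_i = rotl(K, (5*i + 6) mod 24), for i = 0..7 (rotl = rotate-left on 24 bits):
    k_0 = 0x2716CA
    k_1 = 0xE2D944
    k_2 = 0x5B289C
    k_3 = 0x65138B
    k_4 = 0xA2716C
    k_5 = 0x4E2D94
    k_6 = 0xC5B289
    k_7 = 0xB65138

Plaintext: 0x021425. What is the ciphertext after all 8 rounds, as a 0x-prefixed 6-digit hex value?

0x5812E0

s_0 = plaintext = 0x021425
s_1 = Round(s_0, k_0) = 0x42588E
s_2 = Round(s_1, k_1) = 0x88E639
s_3 = Round(s_2, k_2) = 0x639243
s_4 = Round(s_3, k_3) = 0x24342D
s_5 = Round(s_4, k_4) = 0x42DFA1
s_6 = Round(s_5, k_5) = 0xFA1C90
s_7 = Round(s_6, k_6) = 0xC90581
s_8 = Round(s_7, k_7) = 0x5812E0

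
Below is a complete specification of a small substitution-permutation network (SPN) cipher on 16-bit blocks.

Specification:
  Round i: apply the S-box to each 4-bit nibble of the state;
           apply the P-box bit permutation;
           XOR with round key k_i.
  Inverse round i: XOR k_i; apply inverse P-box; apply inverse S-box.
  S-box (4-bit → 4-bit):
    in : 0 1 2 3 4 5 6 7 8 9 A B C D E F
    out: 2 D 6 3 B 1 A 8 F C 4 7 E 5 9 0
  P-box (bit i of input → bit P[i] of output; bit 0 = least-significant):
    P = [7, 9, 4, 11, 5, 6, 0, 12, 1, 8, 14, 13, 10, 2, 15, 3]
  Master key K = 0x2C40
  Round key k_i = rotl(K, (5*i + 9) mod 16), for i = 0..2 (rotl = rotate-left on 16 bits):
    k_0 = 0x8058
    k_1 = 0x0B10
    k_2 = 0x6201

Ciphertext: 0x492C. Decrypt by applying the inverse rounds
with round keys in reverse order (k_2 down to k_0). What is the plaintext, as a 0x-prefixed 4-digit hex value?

s_0 = ciphertext = 0x492C
s_1 = InvRound(s_0, k_2) = 0x66D6
s_2 = InvRound(s_1, k_1) = 0x380E
s_3 = InvRound(s_2, k_0) = 0x2E69

0x2E69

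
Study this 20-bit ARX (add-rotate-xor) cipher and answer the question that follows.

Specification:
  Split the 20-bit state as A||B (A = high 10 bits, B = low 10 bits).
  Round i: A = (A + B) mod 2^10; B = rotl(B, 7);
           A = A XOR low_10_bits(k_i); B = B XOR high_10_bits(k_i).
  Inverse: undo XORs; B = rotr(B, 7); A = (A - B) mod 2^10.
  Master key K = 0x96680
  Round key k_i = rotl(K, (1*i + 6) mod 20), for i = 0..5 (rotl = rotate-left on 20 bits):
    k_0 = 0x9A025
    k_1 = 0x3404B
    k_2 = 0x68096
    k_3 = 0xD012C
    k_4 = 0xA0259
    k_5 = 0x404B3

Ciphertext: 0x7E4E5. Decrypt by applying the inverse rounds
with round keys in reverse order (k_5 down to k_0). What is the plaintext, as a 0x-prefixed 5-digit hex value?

0xB92F7

s_0 = ciphertext = 0x7E4E5
s_1 = InvRound(s_0, k_5) = 0x89F23
s_2 = InvRound(s_1, k_4) = 0xD8D1B
s_3 = InvRound(s_2, k_3) = 0xDCEDC
s_4 = InvRound(s_3, k_2) = 0xFFFE6
s_5 = InvRound(s_4, k_1) = 0x7F9B6
s_6 = InvRound(s_5, k_0) = 0xB92F7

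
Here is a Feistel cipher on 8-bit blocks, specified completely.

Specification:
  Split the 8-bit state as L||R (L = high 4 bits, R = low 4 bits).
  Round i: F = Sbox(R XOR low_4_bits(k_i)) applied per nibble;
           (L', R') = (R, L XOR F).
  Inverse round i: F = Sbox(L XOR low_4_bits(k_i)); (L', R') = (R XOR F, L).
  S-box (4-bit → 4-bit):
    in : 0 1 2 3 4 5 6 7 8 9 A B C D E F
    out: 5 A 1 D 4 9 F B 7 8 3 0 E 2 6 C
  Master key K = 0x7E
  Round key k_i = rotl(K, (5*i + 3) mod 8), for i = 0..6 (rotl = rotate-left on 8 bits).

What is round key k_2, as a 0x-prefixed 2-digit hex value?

0xCF

K = 0x7E
k_0 = rotl(K, (5*0+3) mod 8) = rotl(K, 3) = 0xF3
k_1 = rotl(K, (5*1+3) mod 8) = rotl(K, 0) = 0x7E
k_2 = rotl(K, (5*2+3) mod 8) = rotl(K, 5) = 0xCF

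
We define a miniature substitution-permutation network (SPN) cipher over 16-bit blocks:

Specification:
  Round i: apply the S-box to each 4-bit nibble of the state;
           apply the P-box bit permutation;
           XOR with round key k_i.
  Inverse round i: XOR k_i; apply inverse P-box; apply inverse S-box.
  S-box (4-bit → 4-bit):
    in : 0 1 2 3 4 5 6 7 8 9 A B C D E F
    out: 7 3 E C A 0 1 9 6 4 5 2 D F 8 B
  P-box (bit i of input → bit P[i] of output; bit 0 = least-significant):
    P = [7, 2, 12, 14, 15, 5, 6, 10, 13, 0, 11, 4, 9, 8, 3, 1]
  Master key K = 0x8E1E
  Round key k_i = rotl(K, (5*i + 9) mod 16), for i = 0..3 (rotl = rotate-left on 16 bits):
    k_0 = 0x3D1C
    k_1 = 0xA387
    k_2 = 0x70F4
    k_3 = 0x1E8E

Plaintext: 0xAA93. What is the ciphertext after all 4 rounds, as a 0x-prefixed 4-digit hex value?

0x30E8

s_0 = plaintext = 0xAA93
s_1 = Round(s_0, k_0) = 0x4754
s_2 = Round(s_1, k_1) = 0xC291
s_3 = Round(s_2, k_2) = 0x7A2B
s_4 = Round(s_3, k_3) = 0x30E8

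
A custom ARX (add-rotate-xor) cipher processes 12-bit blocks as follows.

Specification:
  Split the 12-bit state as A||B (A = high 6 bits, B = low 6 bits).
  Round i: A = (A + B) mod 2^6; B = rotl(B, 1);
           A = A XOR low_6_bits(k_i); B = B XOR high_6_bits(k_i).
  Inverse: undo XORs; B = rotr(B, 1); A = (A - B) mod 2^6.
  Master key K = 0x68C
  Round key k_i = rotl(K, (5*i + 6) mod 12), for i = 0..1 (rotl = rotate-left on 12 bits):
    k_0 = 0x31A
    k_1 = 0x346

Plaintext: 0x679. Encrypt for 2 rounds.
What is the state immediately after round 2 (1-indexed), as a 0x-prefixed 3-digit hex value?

0x072

s_0 = plaintext = 0x679
s_1 = Round(s_0, k_0) = 0x23F
s_2 = Round(s_1, k_1) = 0x072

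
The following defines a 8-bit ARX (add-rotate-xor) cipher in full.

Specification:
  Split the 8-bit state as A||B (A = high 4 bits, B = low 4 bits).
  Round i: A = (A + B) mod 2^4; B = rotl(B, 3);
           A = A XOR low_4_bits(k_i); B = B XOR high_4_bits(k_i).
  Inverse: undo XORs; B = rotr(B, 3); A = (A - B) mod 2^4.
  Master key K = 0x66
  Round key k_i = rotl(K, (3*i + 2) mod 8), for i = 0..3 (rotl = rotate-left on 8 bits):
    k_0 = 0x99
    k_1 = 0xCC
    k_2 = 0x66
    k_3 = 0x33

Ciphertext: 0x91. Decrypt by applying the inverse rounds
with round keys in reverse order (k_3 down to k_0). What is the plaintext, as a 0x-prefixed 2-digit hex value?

s_0 = ciphertext = 0x91
s_1 = InvRound(s_0, k_3) = 0x64
s_2 = InvRound(s_1, k_2) = 0xC4
s_3 = InvRound(s_2, k_1) = 0xF1
s_4 = InvRound(s_3, k_0) = 0x51

0x51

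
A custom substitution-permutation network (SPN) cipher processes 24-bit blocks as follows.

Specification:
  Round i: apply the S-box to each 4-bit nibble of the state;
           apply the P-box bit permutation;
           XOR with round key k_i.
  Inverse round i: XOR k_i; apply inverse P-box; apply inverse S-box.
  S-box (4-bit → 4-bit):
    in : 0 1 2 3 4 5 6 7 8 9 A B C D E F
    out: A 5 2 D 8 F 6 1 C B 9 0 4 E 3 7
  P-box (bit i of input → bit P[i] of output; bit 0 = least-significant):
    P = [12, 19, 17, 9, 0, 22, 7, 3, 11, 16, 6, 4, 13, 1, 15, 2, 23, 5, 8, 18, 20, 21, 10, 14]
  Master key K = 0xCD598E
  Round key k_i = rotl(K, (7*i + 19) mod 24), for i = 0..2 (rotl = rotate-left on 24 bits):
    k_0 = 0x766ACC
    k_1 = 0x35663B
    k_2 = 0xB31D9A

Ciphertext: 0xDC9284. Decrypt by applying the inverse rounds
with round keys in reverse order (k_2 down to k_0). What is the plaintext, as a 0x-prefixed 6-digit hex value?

0x26A6F5

s_0 = ciphertext = 0xDC9284
s_1 = InvRound(s_0, k_2) = 0x68D90D
s_2 = InvRound(s_1, k_1) = 0x1D5929
s_3 = InvRound(s_2, k_0) = 0x26A6F5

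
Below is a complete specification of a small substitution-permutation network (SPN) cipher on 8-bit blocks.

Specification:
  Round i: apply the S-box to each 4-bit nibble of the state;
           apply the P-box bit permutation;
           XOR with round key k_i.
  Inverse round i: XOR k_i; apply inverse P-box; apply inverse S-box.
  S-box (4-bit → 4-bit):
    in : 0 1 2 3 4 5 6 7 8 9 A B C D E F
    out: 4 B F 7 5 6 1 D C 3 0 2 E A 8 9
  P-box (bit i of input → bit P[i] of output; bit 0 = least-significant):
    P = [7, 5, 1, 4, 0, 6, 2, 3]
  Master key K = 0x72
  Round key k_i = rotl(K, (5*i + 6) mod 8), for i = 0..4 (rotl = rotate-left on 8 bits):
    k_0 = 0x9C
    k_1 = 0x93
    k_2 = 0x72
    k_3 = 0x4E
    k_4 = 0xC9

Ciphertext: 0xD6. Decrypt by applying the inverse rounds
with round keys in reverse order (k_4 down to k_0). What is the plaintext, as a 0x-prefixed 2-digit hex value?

0x01

s_0 = ciphertext = 0xD6
s_1 = InvRound(s_0, k_4) = 0x78
s_2 = InvRound(s_1, k_3) = 0x0C
s_3 = InvRound(s_2, k_2) = 0xCC
s_4 = InvRound(s_3, k_1) = 0x28
s_5 = InvRound(s_4, k_0) = 0x01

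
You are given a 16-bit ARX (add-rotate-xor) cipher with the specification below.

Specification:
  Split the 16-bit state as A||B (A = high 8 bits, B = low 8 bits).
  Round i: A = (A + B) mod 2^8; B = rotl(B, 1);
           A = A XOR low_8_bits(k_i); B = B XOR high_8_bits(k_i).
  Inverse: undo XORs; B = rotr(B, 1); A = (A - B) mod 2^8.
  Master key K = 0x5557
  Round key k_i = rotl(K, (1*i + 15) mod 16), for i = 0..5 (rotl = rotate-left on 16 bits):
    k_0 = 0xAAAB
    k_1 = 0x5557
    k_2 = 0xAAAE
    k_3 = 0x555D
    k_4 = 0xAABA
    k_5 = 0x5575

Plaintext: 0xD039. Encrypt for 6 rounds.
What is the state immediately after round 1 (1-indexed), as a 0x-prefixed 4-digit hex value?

0xA2D8

s_0 = plaintext = 0xD039
s_1 = Round(s_0, k_0) = 0xA2D8
s_2 = Round(s_1, k_1) = 0x2DE4
s_3 = Round(s_2, k_2) = 0xBF63
s_4 = Round(s_3, k_3) = 0x7F93
s_5 = Round(s_4, k_4) = 0xA88D
s_6 = Round(s_5, k_5) = 0x404E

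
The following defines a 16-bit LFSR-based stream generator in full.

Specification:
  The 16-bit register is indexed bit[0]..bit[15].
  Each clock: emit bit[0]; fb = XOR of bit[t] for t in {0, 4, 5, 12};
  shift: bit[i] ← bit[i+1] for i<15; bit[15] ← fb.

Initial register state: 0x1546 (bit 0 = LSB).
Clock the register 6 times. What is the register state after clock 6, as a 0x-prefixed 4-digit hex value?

0xA455

reg_0 = 0x1546
clock 1: out=0, reg = 0x8AA3
clock 2: out=1, reg = 0x4551
clock 3: out=1, reg = 0x22A8
clock 4: out=0, reg = 0x9154
clock 5: out=0, reg = 0x48AA
clock 6: out=0, reg = 0xA455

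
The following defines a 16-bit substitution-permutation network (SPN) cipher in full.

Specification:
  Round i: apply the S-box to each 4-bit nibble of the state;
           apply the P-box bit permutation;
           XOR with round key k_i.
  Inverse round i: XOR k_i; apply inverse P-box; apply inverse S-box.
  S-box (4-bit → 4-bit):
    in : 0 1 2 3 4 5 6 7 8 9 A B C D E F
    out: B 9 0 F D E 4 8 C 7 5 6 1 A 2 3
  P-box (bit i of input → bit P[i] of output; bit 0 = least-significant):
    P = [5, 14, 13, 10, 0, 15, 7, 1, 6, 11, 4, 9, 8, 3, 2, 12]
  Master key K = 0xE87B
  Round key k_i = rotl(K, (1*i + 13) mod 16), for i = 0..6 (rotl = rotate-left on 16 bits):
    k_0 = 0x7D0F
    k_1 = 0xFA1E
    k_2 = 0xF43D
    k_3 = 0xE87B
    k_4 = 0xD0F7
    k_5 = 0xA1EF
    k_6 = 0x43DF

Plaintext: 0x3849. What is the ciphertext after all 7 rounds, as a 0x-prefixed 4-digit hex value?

s_0 = plaintext = 0x3849
s_1 = Round(s_0, k_0) = 0x0EB0
s_2 = Round(s_1, k_1) = 0x27B6
s_3 = Round(s_2, k_2) = 0x56BD
s_4 = Round(s_3, k_3) = 0x3CE7
s_5 = Round(s_4, k_4) = 0x45BB
s_6 = Round(s_5, k_5) = 0x5A7B
s_7 = Round(s_6, k_6) = 0x3381

0x3381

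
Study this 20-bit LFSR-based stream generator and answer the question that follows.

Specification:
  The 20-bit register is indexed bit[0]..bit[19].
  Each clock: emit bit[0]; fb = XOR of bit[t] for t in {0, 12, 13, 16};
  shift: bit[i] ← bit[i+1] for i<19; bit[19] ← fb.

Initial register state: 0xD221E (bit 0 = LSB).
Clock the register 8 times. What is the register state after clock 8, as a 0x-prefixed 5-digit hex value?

reg_0 = 0xD221E
clock 1: out=0, reg = 0x6910F
clock 2: out=1, reg = 0x34887
clock 3: out=1, reg = 0x1A443
clock 4: out=1, reg = 0x8D221
clock 5: out=1, reg = 0x46910
clock 6: out=0, reg = 0xA3488
clock 7: out=0, reg = 0x51A44
clock 8: out=0, reg = 0x28D22

0x28D22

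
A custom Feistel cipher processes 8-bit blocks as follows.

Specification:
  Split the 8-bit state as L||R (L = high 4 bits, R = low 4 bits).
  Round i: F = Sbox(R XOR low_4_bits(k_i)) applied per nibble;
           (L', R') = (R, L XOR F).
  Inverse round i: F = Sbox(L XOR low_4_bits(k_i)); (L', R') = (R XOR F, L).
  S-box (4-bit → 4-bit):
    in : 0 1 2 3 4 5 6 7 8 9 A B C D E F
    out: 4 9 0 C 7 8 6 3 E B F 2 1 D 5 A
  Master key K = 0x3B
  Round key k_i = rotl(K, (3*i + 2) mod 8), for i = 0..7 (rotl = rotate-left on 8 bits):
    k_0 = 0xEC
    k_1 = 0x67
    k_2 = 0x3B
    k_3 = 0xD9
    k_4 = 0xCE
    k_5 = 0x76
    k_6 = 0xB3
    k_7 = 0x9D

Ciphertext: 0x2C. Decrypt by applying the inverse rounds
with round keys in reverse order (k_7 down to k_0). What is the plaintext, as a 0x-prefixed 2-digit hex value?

0xDF

s_0 = ciphertext = 0x2C
s_1 = InvRound(s_0, k_7) = 0x62
s_2 = InvRound(s_1, k_6) = 0xA6
s_3 = InvRound(s_2, k_5) = 0x7A
s_4 = InvRound(s_3, k_4) = 0x17
s_5 = InvRound(s_4, k_3) = 0x91
s_6 = InvRound(s_5, k_2) = 0x19
s_7 = InvRound(s_6, k_1) = 0xF1
s_8 = InvRound(s_7, k_0) = 0xDF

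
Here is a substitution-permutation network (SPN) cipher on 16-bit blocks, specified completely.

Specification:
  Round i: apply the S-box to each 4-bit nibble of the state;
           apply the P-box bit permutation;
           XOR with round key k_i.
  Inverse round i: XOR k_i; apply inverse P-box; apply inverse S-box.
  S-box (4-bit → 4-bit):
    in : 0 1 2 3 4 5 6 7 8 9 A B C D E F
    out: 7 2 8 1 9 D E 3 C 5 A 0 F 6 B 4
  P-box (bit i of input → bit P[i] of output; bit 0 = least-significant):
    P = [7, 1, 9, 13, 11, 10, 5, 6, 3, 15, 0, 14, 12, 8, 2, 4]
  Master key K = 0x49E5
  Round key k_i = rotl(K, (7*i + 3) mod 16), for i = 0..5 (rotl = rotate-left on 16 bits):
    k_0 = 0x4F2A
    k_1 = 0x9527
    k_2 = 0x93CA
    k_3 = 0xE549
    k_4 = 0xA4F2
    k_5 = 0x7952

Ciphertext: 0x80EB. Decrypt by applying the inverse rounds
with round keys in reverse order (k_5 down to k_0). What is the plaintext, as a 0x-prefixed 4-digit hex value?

s_0 = ciphertext = 0x80EB
s_1 = InvRound(s_0, k_5) = 0xEC94
s_2 = InvRound(s_1, k_4) = 0xF251
s_3 = InvRound(s_2, k_3) = 0xE31F
s_4 = InvRound(s_3, k_2) = 0x5824
s_5 = InvRound(s_4, k_1) = 0x1671
s_6 = InvRound(s_5, k_0) = 0xE541

0xE541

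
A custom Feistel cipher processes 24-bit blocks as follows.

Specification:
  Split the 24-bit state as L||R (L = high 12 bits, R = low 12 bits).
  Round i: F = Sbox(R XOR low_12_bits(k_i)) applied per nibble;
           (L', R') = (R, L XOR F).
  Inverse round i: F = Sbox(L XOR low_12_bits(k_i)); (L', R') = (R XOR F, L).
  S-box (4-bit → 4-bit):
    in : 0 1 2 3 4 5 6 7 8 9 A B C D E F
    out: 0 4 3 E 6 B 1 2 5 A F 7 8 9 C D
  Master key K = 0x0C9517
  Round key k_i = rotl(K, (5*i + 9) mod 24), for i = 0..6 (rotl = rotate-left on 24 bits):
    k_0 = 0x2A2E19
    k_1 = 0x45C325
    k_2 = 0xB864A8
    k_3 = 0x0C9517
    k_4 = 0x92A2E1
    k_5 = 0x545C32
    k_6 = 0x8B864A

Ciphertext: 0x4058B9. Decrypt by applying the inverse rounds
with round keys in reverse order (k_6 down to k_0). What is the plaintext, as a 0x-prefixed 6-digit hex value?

0x4B0B61

s_0 = ciphertext = 0x4058B9
s_1 = InvRound(s_0, k_6) = 0xBD4405
s_2 = InvRound(s_1, k_5) = 0x6C4BD4
s_3 = InvRound(s_2, k_4) = 0xDEF6C4
s_4 = InvRound(s_3, k_3) = 0x311DEF
s_5 = InvRound(s_4, k_2) = 0xF95311
s_6 = InvRound(s_5, k_1) = 0xB61F95
s_7 = InvRound(s_6, k_0) = 0x4B0B61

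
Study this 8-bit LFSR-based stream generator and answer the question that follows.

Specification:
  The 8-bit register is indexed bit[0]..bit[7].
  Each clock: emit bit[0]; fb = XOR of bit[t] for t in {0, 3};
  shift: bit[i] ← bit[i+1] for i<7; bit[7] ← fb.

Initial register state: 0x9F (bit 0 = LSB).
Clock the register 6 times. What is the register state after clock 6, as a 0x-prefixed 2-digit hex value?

0x32

reg_0 = 0x9F
clock 1: out=1, reg = 0x4F
clock 2: out=1, reg = 0x27
clock 3: out=1, reg = 0x93
clock 4: out=1, reg = 0xC9
clock 5: out=1, reg = 0x64
clock 6: out=0, reg = 0x32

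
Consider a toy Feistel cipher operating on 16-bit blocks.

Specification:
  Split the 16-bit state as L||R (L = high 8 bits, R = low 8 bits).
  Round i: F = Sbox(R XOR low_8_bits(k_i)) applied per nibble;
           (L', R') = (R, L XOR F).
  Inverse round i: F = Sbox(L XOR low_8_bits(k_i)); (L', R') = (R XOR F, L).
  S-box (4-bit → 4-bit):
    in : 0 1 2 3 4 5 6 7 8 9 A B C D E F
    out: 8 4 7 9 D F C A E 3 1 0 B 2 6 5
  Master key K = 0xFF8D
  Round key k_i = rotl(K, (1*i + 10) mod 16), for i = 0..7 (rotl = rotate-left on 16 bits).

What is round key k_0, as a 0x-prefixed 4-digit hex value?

0x37FE

K = 0xFF8D
k_0 = rotl(K, (1*0+10) mod 16) = rotl(K, 10) = 0x37FE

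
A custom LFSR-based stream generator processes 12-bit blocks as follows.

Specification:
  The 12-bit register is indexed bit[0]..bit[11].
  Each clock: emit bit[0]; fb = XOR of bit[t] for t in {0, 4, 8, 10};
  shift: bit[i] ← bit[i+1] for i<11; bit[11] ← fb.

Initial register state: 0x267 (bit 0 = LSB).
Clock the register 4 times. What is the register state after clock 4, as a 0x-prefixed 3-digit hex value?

reg_0 = 0x267
clock 1: out=1, reg = 0x933
clock 2: out=1, reg = 0xC99
clock 3: out=1, reg = 0xE4C
clock 4: out=0, reg = 0xF26

0xF26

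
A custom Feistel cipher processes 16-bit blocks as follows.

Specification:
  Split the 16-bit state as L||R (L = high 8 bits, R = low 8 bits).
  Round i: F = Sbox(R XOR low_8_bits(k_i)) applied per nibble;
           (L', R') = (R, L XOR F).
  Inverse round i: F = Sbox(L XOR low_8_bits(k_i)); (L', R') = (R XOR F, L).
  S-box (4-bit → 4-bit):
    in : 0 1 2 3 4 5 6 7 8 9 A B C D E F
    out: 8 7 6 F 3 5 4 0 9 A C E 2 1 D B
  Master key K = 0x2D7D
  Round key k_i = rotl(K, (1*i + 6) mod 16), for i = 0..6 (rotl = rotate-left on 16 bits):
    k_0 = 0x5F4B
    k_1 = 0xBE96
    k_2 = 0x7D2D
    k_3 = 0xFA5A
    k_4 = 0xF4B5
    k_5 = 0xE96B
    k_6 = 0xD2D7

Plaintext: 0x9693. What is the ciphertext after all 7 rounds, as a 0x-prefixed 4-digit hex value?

0x20C5

s_0 = plaintext = 0x9693
s_1 = Round(s_0, k_0) = 0x938F
s_2 = Round(s_1, k_1) = 0x8FE9
s_3 = Round(s_2, k_2) = 0xE9AC
s_4 = Round(s_3, k_3) = 0xAC5D
s_5 = Round(s_4, k_4) = 0x5D75
s_6 = Round(s_5, k_5) = 0x7520
s_7 = Round(s_6, k_6) = 0x20C5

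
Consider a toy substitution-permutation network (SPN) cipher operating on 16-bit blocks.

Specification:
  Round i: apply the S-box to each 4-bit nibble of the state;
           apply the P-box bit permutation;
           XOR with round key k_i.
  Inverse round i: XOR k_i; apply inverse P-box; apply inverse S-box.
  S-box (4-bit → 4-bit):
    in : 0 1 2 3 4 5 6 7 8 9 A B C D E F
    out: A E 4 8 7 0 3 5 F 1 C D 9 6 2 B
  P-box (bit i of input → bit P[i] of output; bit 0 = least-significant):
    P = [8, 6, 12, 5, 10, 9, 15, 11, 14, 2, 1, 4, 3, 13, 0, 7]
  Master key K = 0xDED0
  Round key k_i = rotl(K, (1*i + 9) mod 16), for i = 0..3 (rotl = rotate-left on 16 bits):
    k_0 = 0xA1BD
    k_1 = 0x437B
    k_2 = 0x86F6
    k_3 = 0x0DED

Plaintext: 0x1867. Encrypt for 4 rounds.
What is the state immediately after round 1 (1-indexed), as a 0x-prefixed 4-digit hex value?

s_0 = plaintext = 0x1867
s_1 = Round(s_0, k_0) = 0xD62A
s_2 = Round(s_1, k_1) = 0xB35E
s_3 = Round(s_2, k_2) = 0x862F
s_4 = Round(s_3, k_3) = 0xEC00

0xD62A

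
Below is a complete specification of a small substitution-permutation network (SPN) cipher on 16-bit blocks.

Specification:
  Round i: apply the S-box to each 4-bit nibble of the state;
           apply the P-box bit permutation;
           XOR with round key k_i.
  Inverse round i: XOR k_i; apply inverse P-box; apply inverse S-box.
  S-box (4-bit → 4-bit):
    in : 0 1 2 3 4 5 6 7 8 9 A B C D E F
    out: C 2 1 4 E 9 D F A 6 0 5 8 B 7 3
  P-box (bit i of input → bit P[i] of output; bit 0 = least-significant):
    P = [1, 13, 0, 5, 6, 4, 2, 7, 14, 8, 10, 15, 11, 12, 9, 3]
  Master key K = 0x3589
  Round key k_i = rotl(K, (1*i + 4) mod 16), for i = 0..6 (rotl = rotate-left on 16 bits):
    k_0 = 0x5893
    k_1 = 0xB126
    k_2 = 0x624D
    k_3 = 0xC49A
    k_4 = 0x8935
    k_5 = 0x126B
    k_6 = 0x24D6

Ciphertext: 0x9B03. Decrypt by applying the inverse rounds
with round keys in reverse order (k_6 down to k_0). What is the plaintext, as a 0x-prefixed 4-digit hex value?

0x17BB

s_0 = ciphertext = 0x9B03
s_1 = InvRound(s_0, k_6) = 0xE479
s_2 = InvRound(s_1, k_5) = 0x961F
s_3 = InvRound(s_2, k_4) = 0x79A5
s_4 = InvRound(s_3, k_3) = 0xD497
s_5 = InvRound(s_4, k_2) = 0x40DF
s_6 = InvRound(s_5, k_1) = 0x8DD4
s_7 = InvRound(s_6, k_0) = 0x17BB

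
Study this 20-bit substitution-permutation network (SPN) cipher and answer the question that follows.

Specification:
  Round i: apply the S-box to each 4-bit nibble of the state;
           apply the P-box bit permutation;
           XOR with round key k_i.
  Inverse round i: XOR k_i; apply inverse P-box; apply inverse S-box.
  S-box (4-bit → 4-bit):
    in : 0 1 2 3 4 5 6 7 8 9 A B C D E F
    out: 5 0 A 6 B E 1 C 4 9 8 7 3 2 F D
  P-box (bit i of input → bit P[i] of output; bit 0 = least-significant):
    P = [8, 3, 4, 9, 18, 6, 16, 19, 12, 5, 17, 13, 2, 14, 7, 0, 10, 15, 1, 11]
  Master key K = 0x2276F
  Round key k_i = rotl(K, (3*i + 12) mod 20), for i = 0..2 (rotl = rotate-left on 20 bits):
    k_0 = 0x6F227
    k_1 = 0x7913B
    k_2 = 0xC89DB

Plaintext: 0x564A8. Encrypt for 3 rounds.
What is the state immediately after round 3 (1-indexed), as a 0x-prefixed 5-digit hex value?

0xD8030

s_0 = plaintext = 0x564A8
s_1 = Round(s_0, k_0) = 0xE4A11
s_2 = Round(s_1, k_1) = 0x77D3C
s_3 = Round(s_2, k_2) = 0xD8030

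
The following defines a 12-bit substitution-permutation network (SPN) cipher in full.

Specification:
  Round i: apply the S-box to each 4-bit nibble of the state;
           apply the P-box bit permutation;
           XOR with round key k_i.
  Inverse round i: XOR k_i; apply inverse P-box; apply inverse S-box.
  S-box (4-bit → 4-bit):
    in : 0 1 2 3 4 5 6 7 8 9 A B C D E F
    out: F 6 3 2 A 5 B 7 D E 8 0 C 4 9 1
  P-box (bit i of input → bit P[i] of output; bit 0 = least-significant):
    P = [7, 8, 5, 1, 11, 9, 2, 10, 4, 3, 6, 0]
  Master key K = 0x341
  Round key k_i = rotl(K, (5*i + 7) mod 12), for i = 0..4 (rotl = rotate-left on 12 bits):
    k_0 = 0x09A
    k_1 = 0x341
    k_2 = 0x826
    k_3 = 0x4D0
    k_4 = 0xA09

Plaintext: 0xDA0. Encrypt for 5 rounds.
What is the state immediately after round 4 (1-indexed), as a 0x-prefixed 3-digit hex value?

s_0 = plaintext = 0xDA0
s_1 = Round(s_0, k_0) = 0x578
s_2 = Round(s_1, k_1) = 0x9B7
s_3 = Round(s_2, k_2) = 0x9CF
s_4 = Round(s_3, k_3) = 0x01D
s_5 = Round(s_4, k_4) = 0x874

0x01D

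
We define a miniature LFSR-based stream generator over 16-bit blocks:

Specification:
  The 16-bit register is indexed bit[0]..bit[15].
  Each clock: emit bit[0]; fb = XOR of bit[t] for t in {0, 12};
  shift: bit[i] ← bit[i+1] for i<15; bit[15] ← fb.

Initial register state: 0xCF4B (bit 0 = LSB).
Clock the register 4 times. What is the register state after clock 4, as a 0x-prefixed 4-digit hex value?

reg_0 = 0xCF4B
clock 1: out=1, reg = 0xE7A5
clock 2: out=1, reg = 0xF3D2
clock 3: out=0, reg = 0xF9E9
clock 4: out=1, reg = 0x7CF4

0x7CF4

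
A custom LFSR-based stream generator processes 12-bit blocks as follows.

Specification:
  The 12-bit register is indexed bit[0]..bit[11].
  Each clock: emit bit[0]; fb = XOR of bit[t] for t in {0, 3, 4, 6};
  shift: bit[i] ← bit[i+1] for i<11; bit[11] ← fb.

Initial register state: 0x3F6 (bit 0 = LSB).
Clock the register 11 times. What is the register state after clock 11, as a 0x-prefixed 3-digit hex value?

0xB70

reg_0 = 0x3F6
clock 1: out=0, reg = 0x1FB
clock 2: out=1, reg = 0x0FD
clock 3: out=1, reg = 0x07E
clock 4: out=0, reg = 0x83F
clock 5: out=1, reg = 0xC1F
clock 6: out=1, reg = 0xE0F
clock 7: out=1, reg = 0x707
clock 8: out=1, reg = 0xB83
clock 9: out=1, reg = 0xDC1
clock 10: out=1, reg = 0x6E0
clock 11: out=0, reg = 0xB70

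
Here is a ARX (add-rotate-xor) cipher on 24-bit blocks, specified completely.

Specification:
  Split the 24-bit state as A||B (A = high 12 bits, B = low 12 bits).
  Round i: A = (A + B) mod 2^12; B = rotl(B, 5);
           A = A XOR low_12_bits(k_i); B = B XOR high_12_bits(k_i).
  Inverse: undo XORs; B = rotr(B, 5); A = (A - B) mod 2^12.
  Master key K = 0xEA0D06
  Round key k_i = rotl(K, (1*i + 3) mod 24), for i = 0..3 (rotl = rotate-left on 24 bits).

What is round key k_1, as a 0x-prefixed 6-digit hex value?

K = 0xEA0D06
k_0 = rotl(K, (1*0+3) mod 24) = rotl(K, 3) = 0x506837
k_1 = rotl(K, (1*1+3) mod 24) = rotl(K, 4) = 0xA0D06E

0xA0D06E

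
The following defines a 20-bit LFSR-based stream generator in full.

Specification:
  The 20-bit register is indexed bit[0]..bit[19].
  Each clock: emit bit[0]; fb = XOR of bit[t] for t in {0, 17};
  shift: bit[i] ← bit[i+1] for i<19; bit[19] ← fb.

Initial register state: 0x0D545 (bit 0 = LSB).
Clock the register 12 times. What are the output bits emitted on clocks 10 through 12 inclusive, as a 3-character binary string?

010

reg_0 = 0x0D545
clock 1: out=1, reg = 0x86AA2
clock 2: out=0, reg = 0x43551
clock 3: out=1, reg = 0xA1AA8
clock 4: out=0, reg = 0xD0D54
clock 5: out=0, reg = 0x686AA
clock 6: out=0, reg = 0xB4355
clock 7: out=1, reg = 0x5A1AA
clock 8: out=0, reg = 0x2D0D5
clock 9: out=1, reg = 0x1686A
clock 10: out=0, reg = 0x0B435
clock 11: out=1, reg = 0x85A1A
clock 12: out=0, reg = 0x42D0D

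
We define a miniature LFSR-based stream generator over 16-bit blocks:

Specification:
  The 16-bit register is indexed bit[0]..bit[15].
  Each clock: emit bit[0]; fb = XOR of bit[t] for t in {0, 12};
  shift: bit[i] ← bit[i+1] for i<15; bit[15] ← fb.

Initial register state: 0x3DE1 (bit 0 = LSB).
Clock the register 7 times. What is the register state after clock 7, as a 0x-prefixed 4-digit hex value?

0x847B

reg_0 = 0x3DE1
clock 1: out=1, reg = 0x1EF0
clock 2: out=0, reg = 0x8F78
clock 3: out=0, reg = 0x47BC
clock 4: out=0, reg = 0x23DE
clock 5: out=0, reg = 0x11EF
clock 6: out=1, reg = 0x08F7
clock 7: out=1, reg = 0x847B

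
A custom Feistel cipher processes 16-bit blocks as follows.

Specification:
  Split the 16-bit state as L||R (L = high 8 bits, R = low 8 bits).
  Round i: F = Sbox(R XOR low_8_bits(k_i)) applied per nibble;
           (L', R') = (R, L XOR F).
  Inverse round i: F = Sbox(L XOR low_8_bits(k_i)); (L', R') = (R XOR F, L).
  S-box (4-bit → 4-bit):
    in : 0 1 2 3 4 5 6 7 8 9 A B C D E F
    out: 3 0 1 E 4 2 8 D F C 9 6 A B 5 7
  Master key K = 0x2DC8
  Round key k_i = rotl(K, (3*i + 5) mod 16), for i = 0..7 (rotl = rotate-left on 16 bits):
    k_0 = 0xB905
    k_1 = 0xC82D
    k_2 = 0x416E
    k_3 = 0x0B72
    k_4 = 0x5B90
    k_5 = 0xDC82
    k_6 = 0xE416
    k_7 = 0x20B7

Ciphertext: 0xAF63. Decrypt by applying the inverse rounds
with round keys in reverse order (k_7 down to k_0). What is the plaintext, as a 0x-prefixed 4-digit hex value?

0x22A3

s_0 = ciphertext = 0xAF63
s_1 = InvRound(s_0, k_7) = 0x6CAF
s_2 = InvRound(s_1, k_6) = 0x766C
s_3 = InvRound(s_2, k_5) = 0x1876
s_4 = InvRound(s_3, k_4) = 0x8918
s_5 = InvRound(s_4, k_3) = 0x6E89
s_6 = InvRound(s_5, k_2) = 0xBA6E
s_7 = InvRound(s_6, k_1) = 0xA3BA
s_8 = InvRound(s_7, k_0) = 0x22A3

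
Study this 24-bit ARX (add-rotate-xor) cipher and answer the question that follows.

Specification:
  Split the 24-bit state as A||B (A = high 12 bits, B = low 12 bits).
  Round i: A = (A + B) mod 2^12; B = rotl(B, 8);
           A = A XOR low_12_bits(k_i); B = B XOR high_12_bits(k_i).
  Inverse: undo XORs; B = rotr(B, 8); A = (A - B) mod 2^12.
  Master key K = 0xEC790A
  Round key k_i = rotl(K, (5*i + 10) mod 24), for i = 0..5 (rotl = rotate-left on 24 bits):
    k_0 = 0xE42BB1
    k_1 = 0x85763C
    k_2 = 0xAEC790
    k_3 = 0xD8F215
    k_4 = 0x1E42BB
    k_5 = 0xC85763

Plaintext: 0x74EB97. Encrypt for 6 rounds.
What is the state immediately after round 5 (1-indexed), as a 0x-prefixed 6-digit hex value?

s_0 = plaintext = 0x74EB97
s_1 = Round(s_0, k_0) = 0x9549FB
s_2 = Round(s_1, k_1) = 0x5733C8
s_3 = Round(s_2, k_2) = 0xEAB2D0
s_4 = Round(s_3, k_3) = 0x36EDA2
s_5 = Round(s_4, k_4) = 0x3AB33E
s_6 = Round(s_5, k_5) = 0x18A2B6

0x3AB33E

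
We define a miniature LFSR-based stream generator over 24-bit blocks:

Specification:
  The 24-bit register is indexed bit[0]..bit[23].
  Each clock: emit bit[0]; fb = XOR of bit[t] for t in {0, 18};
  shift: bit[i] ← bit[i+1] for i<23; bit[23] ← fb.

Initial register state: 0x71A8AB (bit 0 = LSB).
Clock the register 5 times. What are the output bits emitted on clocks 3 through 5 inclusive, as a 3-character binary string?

reg_0 = 0x71A8AB
clock 1: out=1, reg = 0xB8D455
clock 2: out=1, reg = 0xDC6A2A
clock 3: out=0, reg = 0xEE3515
clock 4: out=1, reg = 0x771A8A
clock 5: out=0, reg = 0xBB8D45

010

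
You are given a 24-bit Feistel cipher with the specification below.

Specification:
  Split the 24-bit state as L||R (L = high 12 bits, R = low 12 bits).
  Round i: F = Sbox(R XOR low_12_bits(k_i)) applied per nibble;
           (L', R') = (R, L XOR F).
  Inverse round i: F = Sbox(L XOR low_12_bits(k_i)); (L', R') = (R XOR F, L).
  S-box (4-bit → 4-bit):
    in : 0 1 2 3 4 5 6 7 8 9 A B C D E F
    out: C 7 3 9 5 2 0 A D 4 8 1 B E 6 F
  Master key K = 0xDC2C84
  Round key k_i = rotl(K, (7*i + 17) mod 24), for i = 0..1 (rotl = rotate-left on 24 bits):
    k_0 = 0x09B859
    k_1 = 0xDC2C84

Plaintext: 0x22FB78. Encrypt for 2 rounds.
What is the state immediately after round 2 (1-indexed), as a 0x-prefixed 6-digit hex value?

0xB18133

s_0 = plaintext = 0x22FB78
s_1 = Round(s_0, k_0) = 0xB78B18
s_2 = Round(s_1, k_1) = 0xB18133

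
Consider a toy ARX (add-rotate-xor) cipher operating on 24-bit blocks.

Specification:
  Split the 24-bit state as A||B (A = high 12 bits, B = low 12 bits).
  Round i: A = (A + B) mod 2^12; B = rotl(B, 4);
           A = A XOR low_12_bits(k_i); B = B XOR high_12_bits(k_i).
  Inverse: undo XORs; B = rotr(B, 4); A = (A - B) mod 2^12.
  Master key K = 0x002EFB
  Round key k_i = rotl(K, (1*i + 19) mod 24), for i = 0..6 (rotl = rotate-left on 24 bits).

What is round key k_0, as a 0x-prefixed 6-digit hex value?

K = 0x002EFB
k_0 = rotl(K, (1*0+19) mod 24) = rotl(K, 19) = 0xD80177

0xD80177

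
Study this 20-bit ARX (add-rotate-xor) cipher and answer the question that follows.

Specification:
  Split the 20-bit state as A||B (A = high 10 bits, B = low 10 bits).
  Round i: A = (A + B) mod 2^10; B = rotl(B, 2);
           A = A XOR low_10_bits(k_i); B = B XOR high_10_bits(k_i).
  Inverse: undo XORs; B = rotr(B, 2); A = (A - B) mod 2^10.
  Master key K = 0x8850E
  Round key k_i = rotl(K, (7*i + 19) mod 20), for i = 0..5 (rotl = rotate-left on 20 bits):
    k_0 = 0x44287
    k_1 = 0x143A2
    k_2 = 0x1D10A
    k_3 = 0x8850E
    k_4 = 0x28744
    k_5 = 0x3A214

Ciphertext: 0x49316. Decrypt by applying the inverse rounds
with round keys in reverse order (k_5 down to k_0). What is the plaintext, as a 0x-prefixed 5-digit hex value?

s_0 = ciphertext = 0x49316
s_1 = InvRound(s_0, k_5) = 0x0C6FF
s_2 = InvRound(s_1, k_4) = 0x37A97
s_3 = InvRound(s_2, k_3) = 0xE8E2D
s_4 = InvRound(s_3, k_2) = 0x44D96
s_5 = InvRound(s_4, k_1) = 0x10271
s_6 = InvRound(s_5, k_0) = 0x3BDD8

0x3BDD8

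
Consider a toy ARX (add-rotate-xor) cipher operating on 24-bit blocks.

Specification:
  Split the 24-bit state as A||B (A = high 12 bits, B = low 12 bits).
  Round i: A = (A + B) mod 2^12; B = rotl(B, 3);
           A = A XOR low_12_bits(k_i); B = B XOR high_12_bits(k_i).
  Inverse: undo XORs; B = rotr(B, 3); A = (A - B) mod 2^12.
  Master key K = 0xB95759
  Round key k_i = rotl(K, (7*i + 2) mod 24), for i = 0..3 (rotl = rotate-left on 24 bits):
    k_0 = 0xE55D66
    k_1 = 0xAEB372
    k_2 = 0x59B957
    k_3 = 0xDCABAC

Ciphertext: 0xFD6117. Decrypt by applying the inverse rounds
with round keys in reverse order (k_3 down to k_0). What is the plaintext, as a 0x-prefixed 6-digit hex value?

0x70D126

s_0 = ciphertext = 0xFD6117
s_1 = InvRound(s_0, k_3) = 0x8DFB9B
s_2 = InvRound(s_1, k_2) = 0xFC81C0
s_3 = InvRound(s_2, k_1) = 0x555765
s_4 = InvRound(s_3, k_0) = 0x70D126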